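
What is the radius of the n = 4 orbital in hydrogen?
0.8467 nm (or 8.4668 Å)

The Bohr radius formula is:
r_n = n² a₀ / Z

where a₀ = 0.0529177 nm is the Bohr radius.

For H (Z = 1) at n = 4:
r_4 = 4² × 0.0529177 nm / 1
r_4 = 16 × 0.0529177 nm / 1
r_4 = 0.84668 nm / 1
r_4 = 0.8467 nm

The electron orbits at approximately 0.8467 nm from the nucleus.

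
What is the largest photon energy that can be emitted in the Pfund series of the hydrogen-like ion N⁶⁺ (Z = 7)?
26.67 eV

The series limit corresponds to the transition from n = ∞ to n = 5.
This is the highest energy (shortest wavelength) transition in the Pfund series.

E_∞ = 0 eV
E_5 = -13.6057 × 7² / 5² = -26.67 eV

Energy at series limit:
ΔE = E_∞ - E_5 = 0 - (-26.67) = 26.67 eV

This energy equals the ionization energy from the n = 5 state of N⁶⁺.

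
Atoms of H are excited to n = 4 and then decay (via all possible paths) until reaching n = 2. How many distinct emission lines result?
3

The electron can occupy levels n = 2, 3, ..., 4 during de-excitation — that is m = 4 - 2 + 1 = 3 distinct levels.

The number of distinct spectral lines equals the number of ways to choose 2 of these m levels (each pair gives one possible emission transition):

Number of lines = m(m-1)/2 = 3×2/2 = 3

These correspond to all possible transitions between the 3 levels:
4 → 3, 4 → 2, 3 → 2

Each transition produces a photon with a unique energy (and thus wavelength). This count does not depend on Z.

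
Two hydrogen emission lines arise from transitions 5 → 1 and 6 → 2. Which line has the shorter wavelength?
5 → 1

Calculate the energy for each transition:

Transition 5 → 1:
ΔE₁ = |E_1 - E_5| = |-13.6057/1² - (-13.6057/5²)|
ΔE₁ = |-13.60570000000 - (-0.54422800000)| = 13.06147200 eV

Transition 6 → 2:
ΔE₂ = |E_2 - E_6| = |-13.6057/2² - (-13.6057/6²)|
ΔE₂ = |-3.40142500000 - (-0.37793611111)| = 3.02348889 eV

Since 13.06147200 eV > 3.02348889 eV, the transition 5 → 1 emits the more energetic photon.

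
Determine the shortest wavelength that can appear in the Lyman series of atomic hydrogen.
91.127 nm

The series limit corresponds to the transition from n = ∞ to n = 1.
This is the highest energy (shortest wavelength) transition in the Lyman series.

E_∞ = 0 eV
E_1 = -13.6057 / 1² = -13.60570 eV

Energy at series limit:
ΔE = E_∞ - E_1 = 0 - (-13.60570) = 13.60570 eV
λ = hc/E = 1239.84 eV·nm / 13.60570 eV = 91.127 nm

This energy equals the ionization energy from the n = 1 state of hydrogen.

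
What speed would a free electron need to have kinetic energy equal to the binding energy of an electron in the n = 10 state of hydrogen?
2.19e+05 m/s (or 0.0730% of c)

The binding energy at n = 10 for hydrogen is:
E_10 = -13.6057/10² = -0.136057 eV
|E_10| = 0.136057 eV

Convert to Joules:
KE = 0.136057 eV × (1.602177 × 10⁻¹⁹ J/eV) = 2.1799e-20 J

Using KE = ½mv²:
v = √(2·KE/m_e)
v = √(2 × 2.1799e-20 J / 9.10938 × 10⁻³¹ kg)
v = 2.19e+05 m/s

This is approximately 0.0730% the speed of light.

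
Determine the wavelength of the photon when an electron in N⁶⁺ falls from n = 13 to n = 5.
54.5648 nm

First, find the transition energy using E_n = -13.6057 Z² / n² eV:
E_13 = -13.6057 × 7² / 13² = -3.944848 eV
E_5 = -13.6057 × 7² / 5² = -26.667172 eV

Photon energy: |ΔE| = |E_5 - E_13| = 22.722324 eV

Convert to wavelength using E = hc/λ with hc = 1239.84 eV·nm:
λ = hc/E = 1239.84 eV·nm / 22.722324 eV
λ = 54.5648 nm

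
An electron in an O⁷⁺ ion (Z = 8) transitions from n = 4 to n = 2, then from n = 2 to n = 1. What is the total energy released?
816.342000 eV

The energy levels of O⁷⁺ are E_n = -13.6057 × 8² / n² eV.

First transition (4 → 2):
ΔE₁ = |E_2 - E_4|
ΔE₁ = |-217.691200000000 - (-54.422800000000)| = 163.268400000 eV

Second transition (2 → 1):
ΔE₂ = |E_1 - E_2|
ΔE₂ = |-870.764800000000 - (-217.691200000000)| = 653.073600000 eV

Total energy released:
E_total = ΔE₁ + ΔE₂ = 163.268400000 + 653.073600000 = 816.342000 eV

Note: This equals the direct transition 4 → 1: 816.342000 eV ✓
Energy is conserved regardless of the path taken.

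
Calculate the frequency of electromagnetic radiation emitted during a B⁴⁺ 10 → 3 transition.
8.32e+15 Hz

First, find the transition energy:
E_10 = -13.6057 × 5² / 10² = -3.401425 eV
E_3 = -13.6057 × 5² / 3² = -37.793611 eV
|ΔE| = |E_3 - E_10| = 34.392186 eV

Convert to Joules: E = 34.392186 eV × (1.602177 × 10⁻¹⁹ J/eV) = 5.5102e-18 J

Using E = hf:
f = E/h = 5.5102e-18 J / (6.62607 × 10⁻³⁴ J·s)
f = 8.32e+15 Hz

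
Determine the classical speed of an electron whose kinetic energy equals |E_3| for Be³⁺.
2.917e+06 m/s (or 0.9730% of c)

The binding energy at n = 3 for Be³⁺ is:
E_3 = -13.6057 × 4²/3² = -24.187911 eV
|E_3| = 24.187911 eV

Convert to Joules:
KE = 24.187911 eV × (1.602177 × 10⁻¹⁹ J/eV) = 3.87533e-18 J

Using KE = ½mv²:
v = √(2·KE/m_e)
v = √(2 × 3.87533e-18 J / 9.10938 × 10⁻³¹ kg)
v = 2.917e+06 m/s

This is approximately 0.9730% the speed of light.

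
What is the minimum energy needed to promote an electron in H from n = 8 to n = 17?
0.16551 eV

The energy levels of a hydrogen-like atom are E_n = -13.6057 eV / n².

Energy at n = 8: E_8 = -13.6057 / 8² = -0.21258906 eV
Energy at n = 17: E_17 = -13.6057 / 17² = -0.04707855 eV

The excitation energy is the difference:
ΔE = E_17 - E_8
ΔE = -0.04707855 - (-0.21258906)
ΔE = 0.16551 eV

Since this is positive, energy must be absorbed (photon absorption).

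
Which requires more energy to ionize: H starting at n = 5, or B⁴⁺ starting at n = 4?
B⁴⁺ at n = 4 (E = -21.25891 eV)

Using E_n = -13.6057 Z² / n² eV:

H (Z = 1) at n = 5:
E = -13.6057 × 1² / 5² = -13.6057 × 1 / 25 = -0.54422800 eV

B⁴⁺ (Z = 5) at n = 4:
E = -13.6057 × 5² / 4² = -13.6057 × 25 / 16 = -21.25890625 eV

Since -21.25890625 eV < -0.54422800 eV,
B⁴⁺ at n = 4 is more tightly bound (requires more energy to ionize).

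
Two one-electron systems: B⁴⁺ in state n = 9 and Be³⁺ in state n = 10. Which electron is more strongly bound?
B⁴⁺ at n = 9 (E = -4.20 eV)

Using E_n = -13.6057 Z² / n² eV:

B⁴⁺ (Z = 5) at n = 9:
E = -13.6057 × 5² / 9² = -13.6057 × 25 / 81 = -4.19929 eV

Be³⁺ (Z = 4) at n = 10:
E = -13.6057 × 4² / 10² = -13.6057 × 16 / 100 = -2.17691 eV

Since -4.19929 eV < -2.17691 eV,
B⁴⁺ at n = 9 is more tightly bound (requires more energy to ionize).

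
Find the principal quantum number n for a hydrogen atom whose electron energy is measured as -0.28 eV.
n = 7

The exact energy levels follow E_n = -13.6057 eV / n².

The measured value (-0.28 eV) is reported to only 2 significant figures, so we must test candidate n values and see which one matches to that precision.

Candidate energies:
  n = 5:  E = -13.6057/5² = -0.544228 eV
  n = 6:  E = -13.6057/6² = -0.377936 eV
  n = 7:  E = -13.6057/7² = -0.277667 eV  ← matches
  n = 8:  E = -13.6057/8² = -0.212589 eV
  n = 9:  E = -13.6057/9² = -0.167972 eV

Checking against the measurement of -0.28 eV (2 sig figs), only n = 7 agrees:
E_7 = -0.277667 eV, which rounds to -0.28 eV ✓

Therefore n = 7.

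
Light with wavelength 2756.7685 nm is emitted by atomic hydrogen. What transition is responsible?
n = 12 → n = 5

First, find the photon energy from the wavelength (hc = 1239.84 eV·nm):
E = hc/λ = 1239.84 eV·nm / 2756.7685 nm = 0.44974397 eV

The energy levels of hydrogen satisfy E_n = -13.6057 / n² eV, so an emission n_i → n_f releases
ΔE = 13.6057 × (1/n_f² − 1/n_i²) eV.

Setting ΔE equal to the photon energy:
1/n_f² − 1/n_i² = 0.44974397 / 13.6057 = 0.033055555

Since 1/n_i² must be positive, we need 1/n_f² > 0.033055555, i.e. n_f ≤ 5. For each allowed n_f, solve n_i = (1/n_f² − 0.033055555)^(−1/2) and check whether it is a whole number:
  n_f = 1: 1/n_i² = 1.000000000 − 0.033055555 = 0.966944445 → n_i = 1.017  (not an integer) ✗
  n_f = 2: 1/n_i² = 0.250000000 − 0.033055555 = 0.216944445 → n_i = 2.147  (not an integer) ✗
  n_f = 3: 1/n_i² = 0.111111111 − 0.033055555 = 0.078055556 → n_i = 3.579  (not an integer) ✗
  n_f = 4: 1/n_i² = 0.062500000 − 0.033055555 = 0.029444445 → n_i = 5.828  (not an integer) ✗
  n_f = 5: 1/n_i² = 0.040000000 − 0.033055555 = 0.006944445 → n_i = 12.000  → integer, n_i = 12 ✓

Only n_f = 5 gives an integer upper level, n_i = 12.

The transition is from n = 12 to n = 5 (emission).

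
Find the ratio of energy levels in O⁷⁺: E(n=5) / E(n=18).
12.9600

Using E_n = -13.6057 Z² / n² eV with Z = 8:

E_5 = -13.6057 × 8² / 5² = -870.7648 / 25 = -34.8305920000 eV
E_18 = -13.6057 × 8² / 18² = -870.7648 / 324 = -2.6875456790 eV

The ratio is:
E_5/E_18 = (-34.8305920000) / (-2.6875456790)
E_5/E_18 = (-870.7648/25) / (-870.7648/324)
E_5/E_18 = 324/25
E_5/E_18 = 12.9600
(Note: the Z² factors cancel in the ratio.)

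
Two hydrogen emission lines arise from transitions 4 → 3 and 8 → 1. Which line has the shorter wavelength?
8 → 1

Calculate the energy for each transition:

Transition 4 → 3:
ΔE₁ = |E_3 - E_4| = |-13.6057/3² - (-13.6057/4²)|
ΔE₁ = |-1.51174444 - (-0.85035625)| = 0.66139 eV

Transition 8 → 1:
ΔE₂ = |E_1 - E_8| = |-13.6057/1² - (-13.6057/8²)|
ΔE₂ = |-13.60570000 - (-0.21258906)| = 13.39311 eV

Since 13.39311 eV > 0.66139 eV, the transition 8 → 1 emits the more energetic photon.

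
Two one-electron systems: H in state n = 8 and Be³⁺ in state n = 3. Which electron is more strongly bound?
Be³⁺ at n = 3 (E = -24.187911 eV)

Using E_n = -13.6057 Z² / n² eV:

H (Z = 1) at n = 8:
E = -13.6057 × 1² / 8² = -13.6057 × 1 / 64 = -0.212589063 eV

Be³⁺ (Z = 4) at n = 3:
E = -13.6057 × 4² / 3² = -13.6057 × 16 / 9 = -24.187911111 eV

Since -24.187911111 eV < -0.212589063 eV,
Be³⁺ at n = 3 is more tightly bound (requires more energy to ionize).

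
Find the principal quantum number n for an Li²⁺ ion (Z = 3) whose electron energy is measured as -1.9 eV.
n = 8

The exact energy levels follow E_n = -13.6057 Z² / n² eV with Z = 3.

The measured value (-1.9 eV) is reported to only 2 significant figures, so we must test candidate n values and see which one matches to that precision.

Candidate energies:
  n = 6:  E = -13.6057 × 3² / 6² = -3.40143 eV
  n = 7:  E = -13.6057 × 3² / 7² = -2.49901 eV
  n = 8:  E = -13.6057 × 3² / 8² = -1.91330 eV  ← matches
  n = 9:  E = -13.6057 × 3² / 9² = -1.51174 eV
  n = 10:  E = -13.6057 × 3² / 10² = -1.22451 eV

Checking against the measurement of -1.9 eV (2 sig figs), only n = 8 agrees:
E_8 = -1.91330 eV, which rounds to -1.9 eV ✓

Therefore n = 8.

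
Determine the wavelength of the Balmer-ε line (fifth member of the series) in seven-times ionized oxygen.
6.202 nm

The lines of a series are numbered from the longest wavelength (smallest ΔE) outward; the fifth line is the transition from n = n_f + 5 to n_f.
The Balmer series has all transitions ending at n_f = 2.

For O⁷⁺ (Z = 8), the fifth line (ε-line) is the jump from n = 7 to n = 2:
E_7 = -13.6057 × 8² / 7² = -17.77071 eV
E_2 = -13.6057 × 8² / 2² = -217.69120 eV
ΔE = E_7 - E_2 = 199.92049 eV

λ = hc/E = 1239.84 eV·nm / 199.92049 eV
λ = 6.202 nm

This is the ε-line of the Balmer series in O⁷⁺.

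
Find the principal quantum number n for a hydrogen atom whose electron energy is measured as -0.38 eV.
n = 6

The exact energy levels follow E_n = -13.6057 eV / n².

The measured value (-0.38 eV) is reported to only 2 significant figures, so we must test candidate n values and see which one matches to that precision.

Candidate energies:
  n = 4:  E = -13.6057/4² = -0.85036 eV
  n = 5:  E = -13.6057/5² = -0.54423 eV
  n = 6:  E = -13.6057/6² = -0.37794 eV  ← matches
  n = 7:  E = -13.6057/7² = -0.27767 eV
  n = 8:  E = -13.6057/8² = -0.21259 eV

Checking against the measurement of -0.38 eV (2 sig figs), only n = 6 agrees:
E_6 = -0.37794 eV, which rounds to -0.38 eV ✓

Therefore n = 6.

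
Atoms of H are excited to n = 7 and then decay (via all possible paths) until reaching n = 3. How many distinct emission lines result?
10

The electron can occupy levels n = 3, 4, ..., 7 during de-excitation — that is m = 7 - 3 + 1 = 5 distinct levels.

The number of distinct spectral lines equals the number of ways to choose 2 of these m levels (each pair gives one possible emission transition):

Number of lines = m(m-1)/2 = 5×4/2 = 10

These correspond to all possible transitions between the 5 levels:
7 → 6, 7 → 5, 7 → 4, 7 → 3, 6 → 5, 6 → 4, 6 → 3, 5 → 4...

Each transition produces a photon with a unique energy (and thus wavelength). This count does not depend on Z.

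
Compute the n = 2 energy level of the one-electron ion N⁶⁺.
-166.670 eV

For hydrogen-like ions, the energy levels scale with Z²:
E_n = -13.6057 Z² / n² eV

For N⁶⁺ (Z = 7) at n = 2:
E_2 = -13.6057 × 7² / 2²
E_2 = -13.6057 × 49 / 4
E_2 = -666.6793 / 4
E_2 = -166.670 eV

The energy is 49 times more negative than hydrogen at the same n due to the stronger nuclear charge.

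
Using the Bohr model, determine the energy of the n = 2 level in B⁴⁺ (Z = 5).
-85.04 eV

For hydrogen-like ions, the energy levels scale with Z²:
E_n = -13.6057 Z² / n² eV

For B⁴⁺ (Z = 5) at n = 2:
E_2 = -13.6057 × 5² / 2²
E_2 = -13.6057 × 25 / 4
E_2 = -340.1425 / 4
E_2 = -85.04 eV

The energy is 25 times more negative than hydrogen at the same n due to the stronger nuclear charge.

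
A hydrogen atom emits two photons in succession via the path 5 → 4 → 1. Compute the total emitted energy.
13.061472 eV

The energy levels of hydrogen are E_n = -13.6057 / n² eV.

First transition (5 → 4):
ΔE₁ = |E_4 - E_5|
ΔE₁ = |-0.850356250000 - (-0.544228000000)| = 0.306128250 eV

Second transition (4 → 1):
ΔE₂ = |E_1 - E_4|
ΔE₂ = |-13.605700000000 - (-0.850356250000)| = 12.755343750 eV

Total energy released:
E_total = ΔE₁ + ΔE₂ = 0.306128250 + 12.755343750 = 13.061472 eV

Note: This equals the direct transition 5 → 1: 13.061472 eV ✓
Energy is conserved regardless of the path taken.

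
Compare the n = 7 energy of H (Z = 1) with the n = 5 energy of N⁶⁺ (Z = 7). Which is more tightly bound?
N⁶⁺ at n = 5 (E = -26.67 eV)

Using E_n = -13.6057 Z² / n² eV:

H (Z = 1) at n = 7:
E = -13.6057 × 1² / 7² = -13.6057 × 1 / 49 = -0.27767 eV

N⁶⁺ (Z = 7) at n = 5:
E = -13.6057 × 7² / 5² = -13.6057 × 49 / 25 = -26.66717 eV

Since -26.66717 eV < -0.27767 eV,
N⁶⁺ at n = 5 is more tightly bound (requires more energy to ionize).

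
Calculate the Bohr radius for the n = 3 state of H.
0.4763 nm (or 4.7626 Å)

The Bohr radius formula is:
r_n = n² a₀ / Z

where a₀ = 0.0529177 nm is the Bohr radius.

For H (Z = 1) at n = 3:
r_3 = 3² × 0.0529177 nm / 1
r_3 = 9 × 0.0529177 nm / 1
r_3 = 0.47626 nm / 1
r_3 = 0.4763 nm

The electron orbits at approximately 0.4763 nm from the nucleus.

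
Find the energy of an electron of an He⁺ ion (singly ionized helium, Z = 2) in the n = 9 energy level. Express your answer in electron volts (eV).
-0.67189 eV

The energy levels of a hydrogen-like atom are given by:
E_n = -13.6057 Z² / n² eV  (with Z = 2 for He⁺)

For n = 9:
E_9 = -13.6057 × 2² / 9²
E_9 = -13.6057 × 4 / 81
E_9 = -0.67189 eV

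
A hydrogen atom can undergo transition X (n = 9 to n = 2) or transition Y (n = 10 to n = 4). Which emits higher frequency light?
9 → 2

Calculate the energy for each transition:

Transition 9 → 2:
ΔE₁ = |E_2 - E_9| = |-13.6057/2² - (-13.6057/9²)|
ΔE₁ = |-3.401425000000 - (-0.167971604938)| = 3.233453395 eV

Transition 10 → 4:
ΔE₂ = |E_4 - E_10| = |-13.6057/4² - (-13.6057/10²)|
ΔE₂ = |-0.850356250000 - (-0.136057000000)| = 0.714299250 eV

Since 3.233453395 eV > 0.714299250 eV, the transition 9 → 2 emits the more energetic photon.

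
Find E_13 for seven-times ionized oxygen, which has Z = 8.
-5.152 eV

For hydrogen-like ions, the energy levels scale with Z²:
E_n = -13.6057 Z² / n² eV

For O⁷⁺ (Z = 8) at n = 13:
E_13 = -13.6057 × 8² / 13²
E_13 = -13.6057 × 64 / 169
E_13 = -870.7648 / 169
E_13 = -5.152 eV

The energy is 64 times more negative than hydrogen at the same n due to the stronger nuclear charge.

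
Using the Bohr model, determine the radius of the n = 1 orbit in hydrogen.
0.052918 nm (or 0.529177 Å)

The Bohr radius formula is:
r_n = n² a₀ / Z

where a₀ = 0.052917721 nm is the Bohr radius.

For H (Z = 1) at n = 1:
r_1 = 1² × 0.052917721 nm / 1
r_1 = 1 × 0.052917721 nm / 1
r_1 = 0.0529177 nm / 1
r_1 = 0.052918 nm

The electron orbits at approximately 0.052918 nm from the nucleus.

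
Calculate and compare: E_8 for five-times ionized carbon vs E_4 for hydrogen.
C⁵⁺ at n = 8 (E = -7.65321 eV)

Using E_n = -13.6057 Z² / n² eV:

C⁵⁺ (Z = 6) at n = 8:
E = -13.6057 × 6² / 8² = -13.6057 × 36 / 64 = -7.65320625 eV

H (Z = 1) at n = 4:
E = -13.6057 × 1² / 4² = -13.6057 × 1 / 16 = -0.85035625 eV

Since -7.65320625 eV < -0.85035625 eV,
C⁵⁺ at n = 8 is more tightly bound (requires more energy to ionize).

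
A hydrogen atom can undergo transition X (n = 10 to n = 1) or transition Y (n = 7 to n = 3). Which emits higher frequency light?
10 → 1

Calculate the energy for each transition:

Transition 10 → 1:
ΔE₁ = |E_1 - E_10| = |-13.6057/1² - (-13.6057/10²)|
ΔE₁ = |-13.605700000 - (-0.136057000)| = 13.469643 eV

Transition 7 → 3:
ΔE₂ = |E_3 - E_7| = |-13.6057/3² - (-13.6057/7²)|
ΔE₂ = |-1.511744444 - (-0.277667347)| = 1.234077 eV

Since 13.469643 eV > 1.234077 eV, the transition 10 → 1 emits the more energetic photon.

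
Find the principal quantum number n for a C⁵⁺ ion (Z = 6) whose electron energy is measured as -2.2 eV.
n = 15

The exact energy levels follow E_n = -13.6057 Z² / n² eV with Z = 6.

The measured value (-2.2 eV) is reported to only 2 significant figures, so we must test candidate n values and see which one matches to that precision.

Candidate energies:
  n = 13:  E = -13.6057 × 6² / 13² = -2.89826 eV
  n = 14:  E = -13.6057 × 6² / 14² = -2.49901 eV
  n = 15:  E = -13.6057 × 6² / 15² = -2.17691 eV  ← matches
  n = 16:  E = -13.6057 × 6² / 16² = -1.91330 eV
  n = 17:  E = -13.6057 × 6² / 17² = -1.69483 eV

Checking against the measurement of -2.2 eV (2 sig figs), only n = 15 agrees:
E_15 = -2.17691 eV, which rounds to -2.2 eV ✓

Therefore n = 15.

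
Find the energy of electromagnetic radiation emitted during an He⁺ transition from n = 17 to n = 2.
13.4174 eV

The energy levels are E_n = -13.6057 Z² eV / n².

Energy at n = 17: E_17 = -13.6057 × 2² / 17² = -0.1883142 eV
Energy at n = 2: E_2 = -13.6057 × 2² / 2² = -13.6057000 eV

For emission (electron falling to lower state), the photon energy is:
E_photon = E_17 - E_2 = |-0.1883142 - (-13.6057000)|
E_photon = 13.4174 eV

This energy is carried away by the emitted photon.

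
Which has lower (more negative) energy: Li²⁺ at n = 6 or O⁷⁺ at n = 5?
O⁷⁺ at n = 5 (E = -34.8306 eV)

Using E_n = -13.6057 Z² / n² eV:

Li²⁺ (Z = 3) at n = 6:
E = -13.6057 × 3² / 6² = -13.6057 × 9 / 36 = -3.4014250 eV

O⁷⁺ (Z = 8) at n = 5:
E = -13.6057 × 8² / 5² = -13.6057 × 64 / 25 = -34.8305920 eV

Since -34.8305920 eV < -3.4014250 eV,
O⁷⁺ at n = 5 is more tightly bound (requires more energy to ionize).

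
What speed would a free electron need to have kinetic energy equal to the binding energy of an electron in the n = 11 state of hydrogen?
1.9888e+05 m/s (or 0.066340% of c)

The binding energy at n = 11 for hydrogen is:
E_11 = -13.6057/11² = -0.11244380 eV
|E_11| = 0.11244380 eV

Convert to Joules:
KE = 0.11244380 eV × (1.602177 × 10⁻¹⁹ J/eV) = 1.801549e-20 J

Using KE = ½mv²:
v = √(2·KE/m_e)
v = √(2 × 1.801549e-20 J / 9.10938 × 10⁻³¹ kg)
v = 1.9888e+05 m/s

This is approximately 0.066340% the speed of light.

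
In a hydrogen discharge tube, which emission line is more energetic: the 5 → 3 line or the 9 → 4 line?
5 → 3

Calculate the energy for each transition:

Transition 5 → 3:
ΔE₁ = |E_3 - E_5| = |-13.6057/3² - (-13.6057/5²)|
ΔE₁ = |-1.5117444444 - (-0.5442280000)| = 0.9675164 eV

Transition 9 → 4:
ΔE₂ = |E_4 - E_9| = |-13.6057/4² - (-13.6057/9²)|
ΔE₂ = |-0.8503562500 - (-0.1679716049)| = 0.6823846 eV

Since 0.9675164 eV > 0.6823846 eV, the transition 5 → 3 emits the more energetic photon.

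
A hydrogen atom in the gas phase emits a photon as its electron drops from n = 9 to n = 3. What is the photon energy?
1.343773 eV

The energy levels are E_n = -13.6057 eV / n².

Energy at n = 9: E_9 = -13.6057 / 9² = -0.167971605 eV
Energy at n = 3: E_3 = -13.6057 / 3² = -1.511744444 eV

For emission (electron falling to lower state), the photon energy is:
E_photon = E_9 - E_3 = |-0.167971605 - (-1.511744444)|
E_photon = 1.343773 eV

This energy is carried away by the emitted photon.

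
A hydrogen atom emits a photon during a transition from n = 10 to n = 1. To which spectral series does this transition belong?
Lyman series

The spectral series in hydrogen are named based on the final (lower) energy level:
- Lyman series: n_final = 1 (ultraviolet)
- Balmer series: n_final = 2 (visible/near-UV)
- Paschen series: n_final = 3 (infrared)
- Brackett series: n_final = 4 (infrared)
- Pfund series: n_final = 5 (far infrared)

Since this transition ends at n = 1, it belongs to the Lyman series.

For reference, this 10 → 1 line has photon energy
ΔE = 13.6057 eV × (1/1² - 1/10²) = 13.469643 eV,
corresponding to wavelength λ = hc/ΔE = 1239.84 eV·nm / 13.469643 eV = 92.0470 nm in the ultraviolet region.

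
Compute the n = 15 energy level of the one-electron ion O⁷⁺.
-3.87007 eV

For hydrogen-like ions, the energy levels scale with Z²:
E_n = -13.6057 Z² / n² eV

For O⁷⁺ (Z = 8) at n = 15:
E_15 = -13.6057 × 8² / 15²
E_15 = -13.6057 × 64 / 225
E_15 = -870.7648 / 225
E_15 = -3.87007 eV

The energy is 64 times more negative than hydrogen at the same n due to the stronger nuclear charge.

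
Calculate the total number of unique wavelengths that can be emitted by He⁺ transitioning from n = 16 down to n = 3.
91

The electron can occupy levels n = 3, 4, ..., 16 during de-excitation — that is m = 16 - 3 + 1 = 14 distinct levels.

The number of distinct spectral lines equals the number of ways to choose 2 of these m levels (each pair gives one possible emission transition):

Number of lines = m(m-1)/2 = 14×13/2 = 91

These correspond to all possible transitions between the 14 levels:
16 → 15, 16 → 14, 16 → 13, 16 → 12, 16 → 11, 16 → 10, 16 → 9, 16 → 8...

Each transition produces a photon with a unique energy (and thus wavelength). This count does not depend on Z.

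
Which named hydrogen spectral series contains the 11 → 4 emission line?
Brackett series

The spectral series in hydrogen are named based on the final (lower) energy level:
- Lyman series: n_final = 1 (ultraviolet)
- Balmer series: n_final = 2 (visible/near-UV)
- Paschen series: n_final = 3 (infrared)
- Brackett series: n_final = 4 (infrared)
- Pfund series: n_final = 5 (far infrared)

Since this transition ends at n = 4, it belongs to the Brackett series.

For reference, this 11 → 4 line has photon energy
ΔE = 13.6057 eV × (1/4² - 1/11²) = 0.7379124483 eV,
corresponding to wavelength λ = hc/ΔE = 1239.84 eV·nm / 0.7379124483 eV = 1680.1993 nm in the infrared region.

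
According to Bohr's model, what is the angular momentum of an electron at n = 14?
1.47640e-33 J·s (or 14ℏ)

In the Bohr model, angular momentum is quantized:
L = nℏ

where ℏ = h/(2π) = 1.0545718e-34 J·s

For n = 14:
L = 14 × 1.0545718e-34 J·s
L = 1.47640e-33 J·s

This can also be written as L = 14ℏ.
The angular momentum is an integer multiple of the reduced Planck constant.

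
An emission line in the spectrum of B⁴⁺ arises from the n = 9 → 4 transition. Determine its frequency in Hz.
4.12e+15 Hz

First, find the transition energy:
E_9 = -13.6057 × 5² / 9² = -4.1993 eV
E_4 = -13.6057 × 5² / 4² = -21.2589 eV
|ΔE| = |E_4 - E_9| = 17.0596 eV

Convert to Joules: E = 17.0596 eV × (1.602177 × 10⁻¹⁹ J/eV) = 2.7332e-18 J

Using E = hf:
f = E/h = 2.7332e-18 J / (6.62607 × 10⁻³⁴ J·s)
f = 4.12e+15 Hz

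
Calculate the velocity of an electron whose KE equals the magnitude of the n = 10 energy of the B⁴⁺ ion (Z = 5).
1.094e+06 m/s (or 0.3649% of c)

The binding energy at n = 10 for B⁴⁺ is:
E_10 = -13.6057 × 5²/10² = -3.401425 eV
|E_10| = 3.401425 eV

Convert to Joules:
KE = 3.401425 eV × (1.602177 × 10⁻¹⁹ J/eV) = 5.44968e-19 J

Using KE = ½mv²:
v = √(2·KE/m_e)
v = √(2 × 5.44968e-19 J / 9.10938 × 10⁻³¹ kg)
v = 1.094e+06 m/s

This is approximately 0.3649% the speed of light.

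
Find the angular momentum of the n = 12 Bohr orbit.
1.26549e-33 J·s (or 12ℏ)

In the Bohr model, angular momentum is quantized:
L = nℏ

where ℏ = h/(2π) = 1.0545718e-34 J·s

For n = 12:
L = 12 × 1.0545718e-34 J·s
L = 1.26549e-33 J·s

This can also be written as L = 12ℏ.
The angular momentum is an integer multiple of the reduced Planck constant.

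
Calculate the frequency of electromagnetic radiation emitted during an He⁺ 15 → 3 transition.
1.404e+15 Hz

First, find the transition energy:
E_15 = -13.6057 × 2² / 15² = -0.241879 eV
E_3 = -13.6057 × 2² / 3² = -6.046978 eV
|ΔE| = |E_3 - E_15| = 5.805099 eV

Convert to Joules: E = 5.805099 eV × (1.602177 × 10⁻¹⁹ J/eV) = 9.30080e-19 J

Using E = hf:
f = E/h = 9.30080e-19 J / (6.62607 × 10⁻³⁴ J·s)
f = 1.404e+15 Hz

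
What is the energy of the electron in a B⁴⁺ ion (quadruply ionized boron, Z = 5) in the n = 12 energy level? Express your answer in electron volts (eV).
-2.3621 eV

The energy levels of a hydrogen-like atom are given by:
E_n = -13.6057 Z² / n² eV  (with Z = 5 for B⁴⁺)

For n = 12:
E_12 = -13.6057 × 5² / 12²
E_12 = -13.6057 × 25 / 144
E_12 = -2.3621 eV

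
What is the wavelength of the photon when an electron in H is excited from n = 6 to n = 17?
3747.35 nm

First, find the transition energy using E_n = -13.6057 / n² eV:
E_6 = -13.6057 / 6² = -0.37793611 eV
E_17 = -13.6057 / 17² = -0.04707855 eV

Photon energy: |ΔE| = |E_17 - E_6| = 0.33085756 eV

Convert to wavelength using E = hc/λ with hc = 1239.84 eV·nm:
λ = hc/E = 1239.84 eV·nm / 0.33085756 eV
λ = 3747.35 nm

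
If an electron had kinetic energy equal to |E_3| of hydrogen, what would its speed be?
7.29e+05 m/s (or 0.24325% of c)

The binding energy at n = 3 for hydrogen is:
E_3 = -13.6057/3² = -1.5117444 eV
|E_3| = 1.5117444 eV

Convert to Joules:
KE = 1.5117444 eV × (1.602177 × 10⁻¹⁹ J/eV) = 2.4221e-19 J

Using KE = ½mv²:
v = √(2·KE/m_e)
v = √(2 × 2.4221e-19 J / 9.10938 × 10⁻³¹ kg)
v = 7.29e+05 m/s

This is approximately 0.24325% the speed of light.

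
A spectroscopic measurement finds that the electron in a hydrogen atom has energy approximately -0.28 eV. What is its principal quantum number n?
n = 7

The exact energy levels follow E_n = -13.6057 eV / n².

The measured value (-0.28 eV) is reported to only 2 significant figures, so we must test candidate n values and see which one matches to that precision.

Candidate energies:
  n = 5:  E = -13.6057/5² = -0.54423 eV
  n = 6:  E = -13.6057/6² = -0.37794 eV
  n = 7:  E = -13.6057/7² = -0.27767 eV  ← matches
  n = 8:  E = -13.6057/8² = -0.21259 eV
  n = 9:  E = -13.6057/9² = -0.16797 eV

Checking against the measurement of -0.28 eV (2 sig figs), only n = 7 agrees:
E_7 = -0.27767 eV, which rounds to -0.28 eV ✓

Therefore n = 7.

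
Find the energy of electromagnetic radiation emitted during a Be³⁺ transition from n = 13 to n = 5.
7.4195 eV

The energy levels are E_n = -13.6057 Z² eV / n².

Energy at n = 13: E_13 = -13.6057 × 4² / 13² = -1.2881136 eV
Energy at n = 5: E_5 = -13.6057 × 4² / 5² = -8.7076480 eV

For emission (electron falling to lower state), the photon energy is:
E_photon = E_13 - E_5 = |-1.2881136 - (-8.7076480)|
E_photon = 7.4195 eV

This energy is carried away by the emitted photon.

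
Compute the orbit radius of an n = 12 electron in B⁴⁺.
1.52403 nm (or 15.24030 Å)

The Bohr radius formula is:
r_n = n² a₀ / Z

where a₀ = 0.05291772 nm is the Bohr radius.

For B⁴⁺ (Z = 5) at n = 12:
r_12 = 12² × 0.05291772 nm / 5
r_12 = 144 × 0.05291772 nm / 5
r_12 = 7.620152 nm / 5
r_12 = 1.52403 nm

The electron orbits at approximately 1.52403 nm from the nucleus.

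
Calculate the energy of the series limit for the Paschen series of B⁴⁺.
37.79361 eV

The series limit corresponds to the transition from n = ∞ to n = 3.
This is the highest energy (shortest wavelength) transition in the Paschen series.

E_∞ = 0 eV
E_3 = -13.6057 × 5² / 3² = -37.79361 eV

Energy at series limit:
ΔE = E_∞ - E_3 = 0 - (-37.79361) = 37.79361 eV

This energy equals the ionization energy from the n = 3 state of B⁴⁺.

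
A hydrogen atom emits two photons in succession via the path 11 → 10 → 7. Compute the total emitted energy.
0.17 eV

The energy levels of hydrogen are E_n = -13.6057 / n² eV.

First transition (11 → 10):
ΔE₁ = |E_10 - E_11|
ΔE₁ = |-0.13605700 - (-0.11244380)| = 0.02361 eV

Second transition (10 → 7):
ΔE₂ = |E_7 - E_10|
ΔE₂ = |-0.27766735 - (-0.13605700)| = 0.14161 eV

Total energy released:
E_total = ΔE₁ + ΔE₂ = 0.02361 + 0.14161 = 0.17 eV

Note: This equals the direct transition 11 → 7: 0.17 eV ✓
Energy is conserved regardless of the path taken.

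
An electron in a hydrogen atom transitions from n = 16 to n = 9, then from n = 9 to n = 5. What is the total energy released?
0.49108 eV

The energy levels of hydrogen are E_n = -13.6057 / n² eV.

First transition (16 → 9):
ΔE₁ = |E_9 - E_16|
ΔE₁ = |-0.16797160494 - (-0.05314726563)| = 0.11482434 eV

Second transition (9 → 5):
ΔE₂ = |E_5 - E_9|
ΔE₂ = |-0.54422800000 - (-0.16797160494)| = 0.37625640 eV

Total energy released:
E_total = ΔE₁ + ΔE₂ = 0.11482434 + 0.37625640 = 0.49108 eV

Note: This equals the direct transition 16 → 5: 0.49108 eV ✓
Energy is conserved regardless of the path taken.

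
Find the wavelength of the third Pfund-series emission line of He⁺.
934.6309 nm

The lines of a series are numbered from the longest wavelength (smallest ΔE) outward; the third line is the transition from n = n_f + 3 to n_f.
The Pfund series has all transitions ending at n_f = 5.

For He⁺ (Z = 2), the third line (γ-line) is the jump from n = 8 to n = 5:
E_8 = -13.6057 × 2² / 8² = -0.85035625 eV
E_5 = -13.6057 × 2² / 5² = -2.17691200 eV
ΔE = E_8 - E_5 = 1.32655575 eV

λ = hc/E = 1239.84 eV·nm / 1.32655575 eV
λ = 934.6309 nm

This is the γ-line of the Pfund series in He⁺.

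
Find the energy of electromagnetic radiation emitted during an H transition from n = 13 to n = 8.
0.132 eV

The energy levels are E_n = -13.6057 eV / n².

Energy at n = 13: E_13 = -13.6057 / 13² = -0.080507 eV
Energy at n = 8: E_8 = -13.6057 / 8² = -0.212589 eV

For emission (electron falling to lower state), the photon energy is:
E_photon = E_13 - E_8 = |-0.080507 - (-0.212589)|
E_photon = 0.132 eV

This energy is carried away by the emitted photon.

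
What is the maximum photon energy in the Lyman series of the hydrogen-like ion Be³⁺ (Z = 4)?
217.691200 eV

The series limit corresponds to the transition from n = ∞ to n = 1.
This is the highest energy (shortest wavelength) transition in the Lyman series.

E_∞ = 0 eV
E_1 = -13.6057 × 4² / 1² = -217.691200 eV

Energy at series limit:
ΔE = E_∞ - E_1 = 0 - (-217.691200) = 217.691200 eV

This energy equals the ionization energy from the n = 1 state of Be³⁺.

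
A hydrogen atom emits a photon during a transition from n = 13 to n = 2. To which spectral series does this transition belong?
Balmer series

The spectral series in hydrogen are named based on the final (lower) energy level:
- Lyman series: n_final = 1 (ultraviolet)
- Balmer series: n_final = 2 (visible/near-UV)
- Paschen series: n_final = 3 (infrared)
- Brackett series: n_final = 4 (infrared)
- Pfund series: n_final = 5 (far infrared)

Since this transition ends at n = 2, it belongs to the Balmer series.

For reference, this 13 → 2 line has photon energy
ΔE = 13.6057 eV × (1/2² - 1/13²) = 3.32091790 eV,
corresponding to wavelength λ = hc/ΔE = 1239.84 eV·nm / 3.32091790 eV = 373.3426 nm in the visible/near-UV region.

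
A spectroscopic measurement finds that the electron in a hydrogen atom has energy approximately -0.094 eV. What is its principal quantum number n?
n = 12

The exact energy levels follow E_n = -13.6057 eV / n².

The measured value (-0.094 eV) is reported to only 2 significant figures, so we must test candidate n values and see which one matches to that precision.

Candidate energies:
  n = 10:  E = -13.6057/10² = -0.136057 eV
  n = 11:  E = -13.6057/11² = -0.112444 eV
  n = 12:  E = -13.6057/12² = -0.094484 eV  ← matches
  n = 13:  E = -13.6057/13² = -0.080507 eV
  n = 14:  E = -13.6057/14² = -0.069417 eV

Checking against the measurement of -0.094 eV (2 sig figs), only n = 12 agrees:
E_12 = -0.094484 eV, which rounds to -0.094 eV ✓

Therefore n = 12.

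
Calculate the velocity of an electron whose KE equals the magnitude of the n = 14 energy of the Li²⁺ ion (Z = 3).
4.68791e+05 m/s (or 0.1564% of c)

The binding energy at n = 14 for Li²⁺ is:
E_14 = -13.6057 × 3²/14² = -0.624751531 eV
|E_14| = 0.624751531 eV

Convert to Joules:
KE = 0.624751531 eV × (1.602177 × 10⁻¹⁹ J/eV) = 1.0009625e-19 J

Using KE = ½mv²:
v = √(2·KE/m_e)
v = √(2 × 1.0009625e-19 J / 9.10938 × 10⁻³¹ kg)
v = 4.68791e+05 m/s

This is approximately 0.1564% the speed of light.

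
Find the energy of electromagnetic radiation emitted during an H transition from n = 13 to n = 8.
0.132082 eV

The energy levels are E_n = -13.6057 eV / n².

Energy at n = 13: E_13 = -13.6057 / 13² = -0.080507101 eV
Energy at n = 8: E_8 = -13.6057 / 8² = -0.212589063 eV

For emission (electron falling to lower state), the photon energy is:
E_photon = E_13 - E_8 = |-0.080507101 - (-0.212589063)|
E_photon = 0.132082 eV

This energy is carried away by the emitted photon.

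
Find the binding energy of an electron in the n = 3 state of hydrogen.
1.511744 eV

The ionization energy is the energy needed to remove the electron completely (n → ∞).

For hydrogen, E_n = -13.6057 eV / n².

At n = 3: E_3 = -13.6057 / 3² = -1.511744444 eV
At n = ∞: E_∞ = 0 eV

Ionization energy = E_∞ - E_3 = 0 - (-1.511744444) = 1.511744444 eV
Ionization energy ≈ 1.511744 eV

This is also called the binding energy of the electron in state n = 3.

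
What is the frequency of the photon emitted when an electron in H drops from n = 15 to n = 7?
5.252e+13 Hz

First, find the transition energy:
E_15 = -13.6057 / 15² = -0.0604698 eV
E_7 = -13.6057 / 7² = -0.2776673 eV
|ΔE| = |E_7 - E_15| = 0.2171975 eV

Convert to Joules: E = 0.2171975 eV × (1.602177 × 10⁻¹⁹ J/eV) = 3.47989e-20 J

Using E = hf:
f = E/h = 3.47989e-20 J / (6.62607 × 10⁻³⁴ J·s)
f = 5.252e+13 Hz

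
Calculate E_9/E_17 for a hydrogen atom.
3.56790

Using E_n = -13.6057 Z² / n² eV with Z = 1:

E_9 = -13.6057 / 9² = -13.6057 / 81 = -0.16797160494 eV
E_17 = -13.6057 / 17² = -13.6057 / 289 = -0.04707854671 eV

The ratio is:
E_9/E_17 = (-0.16797160494) / (-0.04707854671)
E_9/E_17 = (-13.6057/81) / (-13.6057/289)
E_9/E_17 = 289/81
E_9/E_17 = 3.56790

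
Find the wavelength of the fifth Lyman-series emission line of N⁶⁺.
1.912860 nm

The lines of a series are numbered from the longest wavelength (smallest ΔE) outward; the fifth line is the transition from n = n_f + 5 to n_f.
The Lyman series has all transitions ending at n_f = 1.

For N⁶⁺ (Z = 7), the fifth line (ε-line) is the jump from n = 6 to n = 1:
E_6 = -13.6057 × 7² / 6² = -18.51886944 eV
E_1 = -13.6057 × 7² / 1² = -666.67930000 eV
ΔE = E_6 - E_1 = 648.16043056 eV

λ = hc/E = 1239.84 eV·nm / 648.16043056 eV
λ = 1.912860 nm

This is the ε-line of the Lyman series in N⁶⁺.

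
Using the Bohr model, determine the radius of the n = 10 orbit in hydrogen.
5.2918 nm (or 52.9177 Å)

The Bohr radius formula is:
r_n = n² a₀ / Z

where a₀ = 0.0529177 nm is the Bohr radius.

For H (Z = 1) at n = 10:
r_10 = 10² × 0.0529177 nm / 1
r_10 = 100 × 0.0529177 nm / 1
r_10 = 5.29177 nm / 1
r_10 = 5.2918 nm

The electron orbits at approximately 5.2918 nm from the nucleus.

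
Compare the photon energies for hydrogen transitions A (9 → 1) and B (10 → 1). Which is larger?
10 → 1

Calculate the energy for each transition:

Transition 9 → 1:
ΔE₁ = |E_1 - E_9| = |-13.6057/1² - (-13.6057/9²)|
ΔE₁ = |-13.60570000 - (-0.16797160)| = 13.43773 eV

Transition 10 → 1:
ΔE₂ = |E_1 - E_10| = |-13.6057/1² - (-13.6057/10²)|
ΔE₂ = |-13.60570000 - (-0.13605700)| = 13.46964 eV

Since 13.46964 eV > 13.43773 eV, the transition 10 → 1 emits the more energetic photon.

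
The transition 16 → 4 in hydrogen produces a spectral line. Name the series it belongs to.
Brackett series

The spectral series in hydrogen are named based on the final (lower) energy level:
- Lyman series: n_final = 1 (ultraviolet)
- Balmer series: n_final = 2 (visible/near-UV)
- Paschen series: n_final = 3 (infrared)
- Brackett series: n_final = 4 (infrared)
- Pfund series: n_final = 5 (far infrared)

Since this transition ends at n = 4, it belongs to the Brackett series.

For reference, this 16 → 4 line has photon energy
ΔE = 13.6057 eV × (1/4² - 1/16²) = 0.79720898438 eV,
corresponding to wavelength λ = hc/ΔE = 1239.84 eV·nm / 0.79720898438 eV = 1555.22582 nm in the infrared region.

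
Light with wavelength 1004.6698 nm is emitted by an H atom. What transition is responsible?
n = 7 → n = 3

First, find the photon energy from the wavelength (hc = 1239.84 eV·nm):
E = hc/λ = 1239.84 eV·nm / 1004.6698 nm = 1.2340771 eV

The energy levels of hydrogen satisfy E_n = -13.6057 / n² eV, so an emission n_i → n_f releases
ΔE = 13.6057 × (1/n_f² − 1/n_i²) eV.

Setting ΔE equal to the photon energy:
1/n_f² − 1/n_i² = 1.2340771 / 13.6057 = 0.090702948

Since 1/n_i² must be positive, we need 1/n_f² > 0.090702948, i.e. n_f ≤ 3. For each allowed n_f, solve n_i = (1/n_f² − 0.090702948)^(−1/2) and check whether it is a whole number:
  n_f = 1: 1/n_i² = 1.000000000 − 0.090702948 = 0.909297052 → n_i = 1.049  (not an integer) ✗
  n_f = 2: 1/n_i² = 0.250000000 − 0.090702948 = 0.159297052 → n_i = 2.506  (not an integer) ✗
  n_f = 3: 1/n_i² = 0.111111111 − 0.090702948 = 0.020408163 → n_i = 7.000  → integer, n_i = 7 ✓

Only n_f = 3 gives an integer upper level, n_i = 7.

The transition is from n = 7 to n = 3 (emission).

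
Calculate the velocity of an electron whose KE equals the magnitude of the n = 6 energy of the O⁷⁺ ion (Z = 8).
2.92e+06 m/s (or 0.97% of c)

The binding energy at n = 6 for O⁷⁺ is:
E_6 = -13.6057 × 8²/6² = -24.1879 eV
|E_6| = 24.1879 eV

Convert to Joules:
KE = 24.1879 eV × (1.602177 × 10⁻¹⁹ J/eV) = 3.8753e-18 J

Using KE = ½mv²:
v = √(2·KE/m_e)
v = √(2 × 3.8753e-18 J / 9.10938 × 10⁻³¹ kg)
v = 2.92e+06 m/s

This is approximately 0.97% the speed of light.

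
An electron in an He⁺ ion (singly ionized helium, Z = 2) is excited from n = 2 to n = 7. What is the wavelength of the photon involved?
99.23 nm

First, find the transition energy using E_n = -13.6057 Z² / n² eV:
E_2 = -13.6057 × 2² / 2² = -13.6057 eV
E_7 = -13.6057 × 2² / 7² = -1.1107 eV

Photon energy: |ΔE| = |E_7 - E_2| = 12.4950 eV

Convert to wavelength using E = hc/λ with hc = 1239.84 eV·nm:
λ = hc/E = 1239.84 eV·nm / 12.4950 eV
λ = 99.23 nm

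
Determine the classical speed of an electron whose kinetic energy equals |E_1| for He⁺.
4.37539e+06 m/s (or 1.46% of c)

The binding energy at n = 1 for He⁺ is:
E_1 = -13.6057 × 2²/1² = -54.4228000 eV
|E_1| = 54.4228000 eV

Convert to Joules:
KE = 54.4228000 eV × (1.602177 × 10⁻¹⁹ J/eV) = 8.7194958e-18 J

Using KE = ½mv²:
v = √(2·KE/m_e)
v = √(2 × 8.7194958e-18 J / 9.10938 × 10⁻³¹ kg)
v = 4.37539e+06 m/s

This is approximately 1.46% the speed of light.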